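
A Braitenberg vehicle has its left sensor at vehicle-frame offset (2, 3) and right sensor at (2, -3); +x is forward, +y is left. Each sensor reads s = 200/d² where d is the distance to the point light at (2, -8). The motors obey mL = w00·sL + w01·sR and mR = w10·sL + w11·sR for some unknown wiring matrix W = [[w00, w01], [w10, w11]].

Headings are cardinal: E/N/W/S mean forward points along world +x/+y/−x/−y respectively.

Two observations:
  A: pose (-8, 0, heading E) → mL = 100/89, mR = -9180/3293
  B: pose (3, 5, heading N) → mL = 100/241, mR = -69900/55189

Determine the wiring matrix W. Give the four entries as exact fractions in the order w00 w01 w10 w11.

obs A: pose=(-8,0,E) → sL=40/37, sR=200/89, mL=100/89, mR=-9180/3293
obs B: pose=(3,5,N) → sL=200/229, sR=200/241, mL=100/241, mR=-69900/55189
sensor matrix S = [[40/37, 200/89], [200/229, 200/241]]; det S = -193632000/181737377
solve [mL_A; mL_B] = S·[w00; w01] and [mR_A; mR_B] = S·[w10; w11]:
  w00 = 0, w01 = 1/2, w10 = -1/2, w11 = -1

0 1/2 -1/2 -1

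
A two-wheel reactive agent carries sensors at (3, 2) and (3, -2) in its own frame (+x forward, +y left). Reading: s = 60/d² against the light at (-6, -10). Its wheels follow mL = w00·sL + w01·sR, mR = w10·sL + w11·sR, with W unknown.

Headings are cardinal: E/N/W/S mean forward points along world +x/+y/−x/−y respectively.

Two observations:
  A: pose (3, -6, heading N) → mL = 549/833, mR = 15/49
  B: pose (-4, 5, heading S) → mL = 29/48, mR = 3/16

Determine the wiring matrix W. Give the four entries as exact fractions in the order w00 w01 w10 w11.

1/2 1 1/2 0

obs A: pose=(3,-6,N) → sL=30/49, sR=6/17, mL=549/833, mR=15/49
obs B: pose=(-4,5,S) → sL=3/8, sR=5/12, mL=29/48, mR=3/16
sensor matrix S = [[30/49, 6/17], [3/8, 5/12]]; det S = 409/3332
solve [mL_A; mL_B] = S·[w00; w01] and [mR_A; mR_B] = S·[w10; w11]:
  w00 = 1/2, w01 = 1, w10 = 1/2, w11 = 0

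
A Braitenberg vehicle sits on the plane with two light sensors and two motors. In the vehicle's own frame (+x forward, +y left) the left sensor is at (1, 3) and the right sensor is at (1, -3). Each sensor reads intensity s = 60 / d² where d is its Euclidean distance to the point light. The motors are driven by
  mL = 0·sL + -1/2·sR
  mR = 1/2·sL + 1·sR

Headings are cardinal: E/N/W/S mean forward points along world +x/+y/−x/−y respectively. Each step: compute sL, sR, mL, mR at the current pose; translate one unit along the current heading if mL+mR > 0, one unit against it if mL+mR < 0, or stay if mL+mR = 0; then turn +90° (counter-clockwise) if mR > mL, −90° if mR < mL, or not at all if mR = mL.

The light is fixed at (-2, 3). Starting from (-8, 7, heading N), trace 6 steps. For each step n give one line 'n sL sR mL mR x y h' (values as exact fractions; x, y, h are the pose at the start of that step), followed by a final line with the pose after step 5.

0 30/53 30/17 -15/17 1845/901 -8 7 N
1 60/53 60/113 -30/113 6570/5989 -8 8 W
2 15/8 15/29 -15/58 675/464 -9 8 S
3 12/17 60/37 -30/37 1242/629 -9 7 E
4 30/53 30/17 -15/17 1845/901 -8 7 N
5 60/53 60/113 -30/113 6570/5989 -8 8 W
final -9 8 S

n=0: pose=(-8,7,N); sL=30/53, sR=30/17; mL=-15/17, mR=1845/901; mL+mR=1050/901 → advance +1; mR−mL=2640/901 → turn +1·90°
n=1: pose=(-8,8,W); sL=60/53, sR=60/113; mL=-30/113, mR=6570/5989; mL+mR=4980/5989 → advance +1; mR−mL=8160/5989 → turn +1·90°
n=2: pose=(-9,8,S); sL=15/8, sR=15/29; mL=-15/58, mR=675/464; mL+mR=555/464 → advance +1; mR−mL=795/464 → turn +1·90°
n=3: pose=(-9,7,E); sL=12/17, sR=60/37; mL=-30/37, mR=1242/629; mL+mR=732/629 → advance +1; mR−mL=1752/629 → turn +1·90°
n=4: pose=(-8,7,N); sL=30/53, sR=30/17; mL=-15/17, mR=1845/901; mL+mR=1050/901 → advance +1; mR−mL=2640/901 → turn +1·90°
n=5: pose=(-8,8,W); sL=60/53, sR=60/113; mL=-30/113, mR=6570/5989; mL+mR=4980/5989 → advance +1; mR−mL=8160/5989 → turn +1·90°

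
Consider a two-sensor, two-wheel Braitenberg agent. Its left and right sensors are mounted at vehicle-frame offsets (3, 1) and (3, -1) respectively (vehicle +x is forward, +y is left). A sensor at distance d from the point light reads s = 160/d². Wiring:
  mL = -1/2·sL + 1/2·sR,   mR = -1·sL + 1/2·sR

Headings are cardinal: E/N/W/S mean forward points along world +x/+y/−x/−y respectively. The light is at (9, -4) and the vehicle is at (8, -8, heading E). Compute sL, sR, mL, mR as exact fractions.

left sensor world pos  = (11, -7); dL² = 13
right sensor world pos = (11, -9); dR² = 29
sL = 160/13 = 160/13
sR = 160/29 = 160/29
mL = -1/2·sL + 1/2·sR = -1280/377
mR = -1·sL + 1/2·sR = -3600/377

160/13 160/29 -1280/377 -3600/377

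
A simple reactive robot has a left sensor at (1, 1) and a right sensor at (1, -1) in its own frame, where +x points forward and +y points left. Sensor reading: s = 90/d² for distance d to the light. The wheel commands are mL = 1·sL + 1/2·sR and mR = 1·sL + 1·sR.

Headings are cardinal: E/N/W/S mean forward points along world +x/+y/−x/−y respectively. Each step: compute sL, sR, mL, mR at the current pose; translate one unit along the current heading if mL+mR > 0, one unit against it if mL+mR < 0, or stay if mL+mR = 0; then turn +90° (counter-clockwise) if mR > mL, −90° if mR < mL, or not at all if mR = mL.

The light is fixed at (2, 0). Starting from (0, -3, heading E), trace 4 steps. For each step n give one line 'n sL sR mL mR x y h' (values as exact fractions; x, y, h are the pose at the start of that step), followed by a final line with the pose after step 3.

0 18 90/17 351/17 396/17 0 -3 E
1 45/4 45/2 45/2 135/4 1 -3 N
2 90/13 18 207/13 324/13 1 -2 W
3 9 5 23/2 14 0 -2 S
final 0 -3 E

n=0: pose=(0,-3,E); sL=18, sR=90/17; mL=351/17, mR=396/17; mL+mR=747/17 → advance +1; mR−mL=45/17 → turn +1·90°
n=1: pose=(1,-3,N); sL=45/4, sR=45/2; mL=45/2, mR=135/4; mL+mR=225/4 → advance +1; mR−mL=45/4 → turn +1·90°
n=2: pose=(1,-2,W); sL=90/13, sR=18; mL=207/13, mR=324/13; mL+mR=531/13 → advance +1; mR−mL=9 → turn +1·90°
n=3: pose=(0,-2,S); sL=9, sR=5; mL=23/2, mR=14; mL+mR=51/2 → advance +1; mR−mL=5/2 → turn +1·90°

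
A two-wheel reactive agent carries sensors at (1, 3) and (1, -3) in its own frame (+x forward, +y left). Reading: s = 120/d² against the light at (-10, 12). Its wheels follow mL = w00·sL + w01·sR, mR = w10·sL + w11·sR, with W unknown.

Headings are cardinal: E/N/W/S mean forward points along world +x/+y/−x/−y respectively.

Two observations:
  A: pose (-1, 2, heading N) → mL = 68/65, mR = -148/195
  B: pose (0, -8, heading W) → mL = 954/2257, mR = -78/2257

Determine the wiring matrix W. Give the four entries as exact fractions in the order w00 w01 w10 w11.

1/2 1 -1 1/2

obs A: pose=(-1,2,N) → sL=40/39, sR=8/15, mL=68/65, mR=-148/195
obs B: pose=(0,-8,W) → sL=12/61, sR=12/37, mL=954/2257, mR=-78/2257
sensor matrix S = [[40/39, 8/15], [12/61, 12/37]]; det S = 33408/146705
solve [mL_A; mL_B] = S·[w00; w01] and [mR_A; mR_B] = S·[w10; w11]:
  w00 = 1/2, w01 = 1, w10 = -1, w11 = 1/2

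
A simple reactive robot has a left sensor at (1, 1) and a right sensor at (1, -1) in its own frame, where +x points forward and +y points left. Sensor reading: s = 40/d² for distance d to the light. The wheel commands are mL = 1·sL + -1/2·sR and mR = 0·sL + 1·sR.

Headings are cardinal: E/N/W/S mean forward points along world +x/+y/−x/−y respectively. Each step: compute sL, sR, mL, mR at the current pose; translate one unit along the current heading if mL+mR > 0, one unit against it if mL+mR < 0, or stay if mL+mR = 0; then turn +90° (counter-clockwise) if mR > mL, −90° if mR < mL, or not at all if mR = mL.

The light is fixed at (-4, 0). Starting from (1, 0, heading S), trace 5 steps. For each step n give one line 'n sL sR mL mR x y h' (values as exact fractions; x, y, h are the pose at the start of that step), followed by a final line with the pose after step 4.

n=0: pose=(1,0,S); sL=40/37, sR=40/17; mL=-60/629, mR=40/17; mL+mR=1420/629 → advance +1; mR−mL=1540/629 → turn +1·90°
n=1: pose=(1,-1,E); sL=10/9, sR=1; mL=11/18, mR=1; mL+mR=29/18 → advance +1; mR−mL=7/18 → turn +1·90°
n=2: pose=(2,-1,N); sL=8/5, sR=40/49; mL=292/245, mR=40/49; mL+mR=492/245 → advance +1; mR−mL=-92/245 → turn -1·90°
n=3: pose=(2,0,E); sL=4/5, sR=4/5; mL=2/5, mR=4/5; mL+mR=6/5 → advance +1; mR−mL=2/5 → turn +1·90°
n=4: pose=(3,0,N); sL=40/37, sR=8/13; mL=372/481, mR=8/13; mL+mR=668/481 → advance +1; mR−mL=-76/481 → turn -1·90°

0 40/37 40/17 -60/629 40/17 1 0 S
1 10/9 1 11/18 1 1 -1 E
2 8/5 40/49 292/245 40/49 2 -1 N
3 4/5 4/5 2/5 4/5 2 0 E
4 40/37 8/13 372/481 8/13 3 0 N
final 3 1 E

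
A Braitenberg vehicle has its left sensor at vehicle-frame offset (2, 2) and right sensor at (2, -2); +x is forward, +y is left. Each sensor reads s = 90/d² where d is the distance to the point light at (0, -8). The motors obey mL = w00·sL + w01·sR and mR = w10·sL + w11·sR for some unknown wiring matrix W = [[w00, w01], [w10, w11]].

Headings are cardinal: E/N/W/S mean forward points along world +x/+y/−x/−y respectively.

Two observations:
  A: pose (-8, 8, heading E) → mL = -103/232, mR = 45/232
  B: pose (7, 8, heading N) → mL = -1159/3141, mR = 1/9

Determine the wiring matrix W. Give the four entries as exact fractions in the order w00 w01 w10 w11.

obs A: pose=(-8,8,E) → sL=1/4, sR=45/116, mL=-103/232, mR=45/232
obs B: pose=(7,8,N) → sL=90/349, sR=2/9, mL=-1159/3141, mR=1/9
sensor matrix S = [[1/4, 45/116], [90/349, 2/9]]; det S = -4052/91089
solve [mL_A; mL_B] = S·[w00; w01] and [mR_A; mR_B] = S·[w10; w11]:
  w00 = -1, w01 = -1/2, w10 = 0, w11 = 1/2

-1 -1/2 0 1/2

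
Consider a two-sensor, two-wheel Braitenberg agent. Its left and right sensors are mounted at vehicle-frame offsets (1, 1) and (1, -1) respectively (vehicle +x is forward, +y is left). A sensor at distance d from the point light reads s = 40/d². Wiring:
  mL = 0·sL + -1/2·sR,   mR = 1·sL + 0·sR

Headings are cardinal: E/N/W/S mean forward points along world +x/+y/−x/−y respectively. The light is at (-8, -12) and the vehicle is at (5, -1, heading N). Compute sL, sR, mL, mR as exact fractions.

left sensor world pos  = (4, 0); dL² = 288
right sensor world pos = (6, 0); dR² = 340
sL = 40/288 = 5/36
sR = 40/340 = 2/17
mL = 0·sL + -1/2·sR = -1/17
mR = 1·sL + 0·sR = 5/36

5/36 2/17 -1/17 5/36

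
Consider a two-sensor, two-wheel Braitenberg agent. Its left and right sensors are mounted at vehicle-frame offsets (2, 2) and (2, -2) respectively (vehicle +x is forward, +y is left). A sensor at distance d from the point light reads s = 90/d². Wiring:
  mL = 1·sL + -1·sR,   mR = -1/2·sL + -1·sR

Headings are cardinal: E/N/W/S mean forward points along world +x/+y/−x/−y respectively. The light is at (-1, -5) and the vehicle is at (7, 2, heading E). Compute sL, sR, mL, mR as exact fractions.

90/181 18/25 -1008/4525 -4383/4525

left sensor world pos  = (9, 4); dL² = 181
right sensor world pos = (9, 0); dR² = 125
sL = 90/181 = 90/181
sR = 90/125 = 18/25
mL = 1·sL + -1·sR = -1008/4525
mR = -1/2·sL + -1·sR = -4383/4525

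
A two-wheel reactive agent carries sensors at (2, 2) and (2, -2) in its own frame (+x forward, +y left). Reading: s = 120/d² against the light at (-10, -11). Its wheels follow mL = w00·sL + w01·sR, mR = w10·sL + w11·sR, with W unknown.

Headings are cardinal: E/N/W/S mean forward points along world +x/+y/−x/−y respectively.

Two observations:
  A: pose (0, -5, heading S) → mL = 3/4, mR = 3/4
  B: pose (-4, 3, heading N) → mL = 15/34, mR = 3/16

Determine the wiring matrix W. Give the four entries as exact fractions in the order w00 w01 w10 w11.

1 0 0 1/2

obs A: pose=(0,-5,S) → sL=3/4, sR=3/2, mL=3/4, mR=3/4
obs B: pose=(-4,3,N) → sL=15/34, sR=3/8, mL=15/34, mR=3/16
sensor matrix S = [[3/4, 3/2], [15/34, 3/8]]; det S = -207/544
solve [mL_A; mL_B] = S·[w00; w01] and [mR_A; mR_B] = S·[w10; w11]:
  w00 = 1, w01 = 0, w10 = 0, w11 = 1/2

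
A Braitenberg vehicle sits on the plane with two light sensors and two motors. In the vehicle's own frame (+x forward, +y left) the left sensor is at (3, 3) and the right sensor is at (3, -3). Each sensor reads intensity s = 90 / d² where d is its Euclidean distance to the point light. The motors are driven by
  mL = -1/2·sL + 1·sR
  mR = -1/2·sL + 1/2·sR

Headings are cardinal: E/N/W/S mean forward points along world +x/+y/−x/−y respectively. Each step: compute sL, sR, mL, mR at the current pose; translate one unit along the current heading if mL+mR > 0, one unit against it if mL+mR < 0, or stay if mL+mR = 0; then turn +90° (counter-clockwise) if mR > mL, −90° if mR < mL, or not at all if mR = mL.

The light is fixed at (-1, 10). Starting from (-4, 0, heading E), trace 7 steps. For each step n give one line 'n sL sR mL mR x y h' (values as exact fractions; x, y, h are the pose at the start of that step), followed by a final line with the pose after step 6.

0 90/49 90/169 -3195/8281 -5400/8281 -4 0 E
1 9/17 45/109 549/3706 -108/1853 -5 0 S
2 18/49 90/113 3393/5537 1188/5537 -5 -1 W
3 45/64 45/34 2115/2176 675/2176 -6 -1 N
4 90/53 90/173 -3015/9169 -5400/9169 -6 0 E
5 45/89 9/25 477/4450 -162/2225 -7 0 S
6 90/277 18/29 3681/8033 1188/8033 -7 -1 W
final -8 -1 N

n=0: pose=(-4,0,E); sL=90/49, sR=90/169; mL=-3195/8281, mR=-5400/8281; mL+mR=-8595/8281 → advance -1; mR−mL=-45/169 → turn -1·90°
n=1: pose=(-5,0,S); sL=9/17, sR=45/109; mL=549/3706, mR=-108/1853; mL+mR=333/3706 → advance +1; mR−mL=-45/218 → turn -1·90°
n=2: pose=(-5,-1,W); sL=18/49, sR=90/113; mL=3393/5537, mR=1188/5537; mL+mR=4581/5537 → advance +1; mR−mL=-45/113 → turn -1·90°
n=3: pose=(-6,-1,N); sL=45/64, sR=45/34; mL=2115/2176, mR=675/2176; mL+mR=1395/1088 → advance +1; mR−mL=-45/68 → turn -1·90°
n=4: pose=(-6,0,E); sL=90/53, sR=90/173; mL=-3015/9169, mR=-5400/9169; mL+mR=-8415/9169 → advance -1; mR−mL=-45/173 → turn -1·90°
n=5: pose=(-7,0,S); sL=45/89, sR=9/25; mL=477/4450, mR=-162/2225; mL+mR=153/4450 → advance +1; mR−mL=-9/50 → turn -1·90°
n=6: pose=(-7,-1,W); sL=90/277, sR=18/29; mL=3681/8033, mR=1188/8033; mL+mR=4869/8033 → advance +1; mR−mL=-9/29 → turn -1·90°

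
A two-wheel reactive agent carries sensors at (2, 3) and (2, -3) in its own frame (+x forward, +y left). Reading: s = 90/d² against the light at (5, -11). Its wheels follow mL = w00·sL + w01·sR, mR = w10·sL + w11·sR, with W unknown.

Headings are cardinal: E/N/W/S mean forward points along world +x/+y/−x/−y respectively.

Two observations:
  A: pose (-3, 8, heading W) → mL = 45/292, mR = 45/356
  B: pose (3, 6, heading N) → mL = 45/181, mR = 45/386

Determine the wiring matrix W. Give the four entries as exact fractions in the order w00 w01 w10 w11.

obs A: pose=(-3,8,W) → sL=45/178, sR=45/292, mL=45/292, mR=45/356
obs B: pose=(3,6,N) → sL=45/193, sR=45/181, mL=45/181, mR=45/386
sensor matrix S = [[45/178, 45/292], [45/193, 45/181]]; det S = 24439725/907838804
solve [mL_A; mL_B] = S·[w00; w01] and [mR_A; mR_B] = S·[w10; w11]:
  w00 = 0, w01 = 1, w10 = 1/2, w11 = 0

0 1 1/2 0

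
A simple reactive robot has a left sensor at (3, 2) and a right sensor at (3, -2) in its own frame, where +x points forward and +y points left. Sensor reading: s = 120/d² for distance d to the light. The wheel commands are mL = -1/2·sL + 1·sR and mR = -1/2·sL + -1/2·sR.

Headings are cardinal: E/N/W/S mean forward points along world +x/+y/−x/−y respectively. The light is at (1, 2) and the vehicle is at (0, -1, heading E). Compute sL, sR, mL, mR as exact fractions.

left sensor world pos  = (3, 1); dL² = 5
right sensor world pos = (3, -3); dR² = 29
sL = 120/5 = 24
sR = 120/29 = 120/29
mL = -1/2·sL + 1·sR = -228/29
mR = -1/2·sL + -1/2·sR = -408/29

24 120/29 -228/29 -408/29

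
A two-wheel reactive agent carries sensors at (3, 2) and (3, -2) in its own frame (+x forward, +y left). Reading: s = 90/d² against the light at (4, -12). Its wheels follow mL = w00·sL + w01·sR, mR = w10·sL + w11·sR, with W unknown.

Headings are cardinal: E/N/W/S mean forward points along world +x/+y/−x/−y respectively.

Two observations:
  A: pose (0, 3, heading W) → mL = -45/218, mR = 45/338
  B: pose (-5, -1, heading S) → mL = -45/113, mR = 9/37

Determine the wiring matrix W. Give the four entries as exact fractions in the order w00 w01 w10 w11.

-1/2 0 0 1/2

obs A: pose=(0,3,W) → sL=45/109, sR=45/169, mL=-45/218, mR=45/338
obs B: pose=(-5,-1,S) → sL=90/113, sR=18/37, mL=-45/113, mR=9/37
sensor matrix S = [[45/109, 45/169], [90/113, 18/37]]; det S = -865080/77018201
solve [mL_A; mL_B] = S·[w00; w01] and [mR_A; mR_B] = S·[w10; w11]:
  w00 = -1/2, w01 = 0, w10 = 0, w11 = 1/2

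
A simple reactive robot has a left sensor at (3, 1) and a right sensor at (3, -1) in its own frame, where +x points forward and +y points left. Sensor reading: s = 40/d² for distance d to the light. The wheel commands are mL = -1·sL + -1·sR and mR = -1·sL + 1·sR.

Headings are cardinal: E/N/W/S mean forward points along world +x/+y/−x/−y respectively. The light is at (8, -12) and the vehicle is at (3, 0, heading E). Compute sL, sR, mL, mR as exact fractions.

40/173 8/25 -2384/4325 384/4325

left sensor world pos  = (6, 1); dL² = 173
right sensor world pos = (6, -1); dR² = 125
sL = 40/173 = 40/173
sR = 40/125 = 8/25
mL = -1·sL + -1·sR = -2384/4325
mR = -1·sL + 1·sR = 384/4325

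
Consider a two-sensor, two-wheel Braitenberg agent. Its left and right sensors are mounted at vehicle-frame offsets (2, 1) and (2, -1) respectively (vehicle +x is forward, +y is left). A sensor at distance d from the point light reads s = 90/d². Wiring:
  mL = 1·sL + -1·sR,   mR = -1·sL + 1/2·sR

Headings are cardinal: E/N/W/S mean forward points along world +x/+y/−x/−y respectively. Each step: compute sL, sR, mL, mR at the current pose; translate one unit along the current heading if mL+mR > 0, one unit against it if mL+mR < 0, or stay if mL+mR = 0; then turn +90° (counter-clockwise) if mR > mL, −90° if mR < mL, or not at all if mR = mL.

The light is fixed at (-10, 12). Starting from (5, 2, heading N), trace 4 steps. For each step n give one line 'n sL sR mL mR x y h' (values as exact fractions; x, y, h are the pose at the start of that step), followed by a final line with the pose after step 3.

n=0: pose=(5,2,N); sL=9/26, sR=9/32; mL=27/416, mR=-171/832; mL+mR=-9/64 → advance -1; mR−mL=-225/832 → turn -1·90°
n=1: pose=(5,1,E); sL=90/389, sR=90/433; mL=3960/168437, mR=-21465/168437; mL+mR=-45/433 → advance -1; mR−mL=-25425/168437 → turn -1·90°
n=2: pose=(4,1,S); sL=45/197, sR=45/169; mL=-1260/33293, mR=-6345/66586; mL+mR=-45/338 → advance -1; mR−mL=-3825/66586 → turn -1·90°
n=3: pose=(4,2,W); sL=18/53, sR=2/5; mL=-16/265, mR=-37/265; mL+mR=-1/5 → advance -1; mR−mL=-21/265 → turn -1·90°

0 9/26 9/32 27/416 -171/832 5 2 N
1 90/389 90/433 3960/168437 -21465/168437 5 1 E
2 45/197 45/169 -1260/33293 -6345/66586 4 1 S
3 18/53 2/5 -16/265 -37/265 4 2 W
final 5 2 N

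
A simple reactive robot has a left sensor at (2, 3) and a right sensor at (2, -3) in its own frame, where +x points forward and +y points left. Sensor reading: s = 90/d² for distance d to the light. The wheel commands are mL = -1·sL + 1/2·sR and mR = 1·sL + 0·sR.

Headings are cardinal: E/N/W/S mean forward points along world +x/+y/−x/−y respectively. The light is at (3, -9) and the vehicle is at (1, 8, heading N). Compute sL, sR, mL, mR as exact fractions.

45/193 45/181 -7605/69866 45/193

left sensor world pos  = (-2, 10); dL² = 386
right sensor world pos = (4, 10); dR² = 362
sL = 90/386 = 45/193
sR = 90/362 = 45/181
mL = -1·sL + 1/2·sR = -7605/69866
mR = 1·sL + 0·sR = 45/193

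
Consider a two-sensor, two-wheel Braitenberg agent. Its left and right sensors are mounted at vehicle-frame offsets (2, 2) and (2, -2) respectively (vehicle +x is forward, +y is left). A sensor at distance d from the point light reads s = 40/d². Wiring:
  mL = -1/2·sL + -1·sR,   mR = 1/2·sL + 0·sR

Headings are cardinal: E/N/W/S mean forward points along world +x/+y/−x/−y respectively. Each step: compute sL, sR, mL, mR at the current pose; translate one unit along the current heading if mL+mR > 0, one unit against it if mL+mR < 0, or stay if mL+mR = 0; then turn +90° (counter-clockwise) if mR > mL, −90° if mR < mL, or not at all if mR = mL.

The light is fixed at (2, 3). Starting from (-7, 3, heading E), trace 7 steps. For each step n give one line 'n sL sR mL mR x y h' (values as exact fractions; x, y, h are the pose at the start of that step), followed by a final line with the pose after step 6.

n=0: pose=(-7,3,E); sL=40/53, sR=40/53; mL=-60/53, mR=20/53; mL+mR=-40/53 → advance -1; mR−mL=80/53 → turn +1·90°
n=1: pose=(-8,3,N); sL=10/37, sR=10/17; mL=-455/629, mR=5/37; mL+mR=-10/17 → advance -1; mR−mL=540/629 → turn +1·90°
n=2: pose=(-8,2,W); sL=40/153, sR=8/29; mL=-1804/4437, mR=20/153; mL+mR=-8/29 → advance -1; mR−mL=2384/4437 → turn +1·90°
n=3: pose=(-7,2,S); sL=20/29, sR=4/13; mL=-246/377, mR=10/29; mL+mR=-4/13 → advance -1; mR−mL=376/377 → turn +1·90°
n=4: pose=(-7,3,E); sL=40/53, sR=40/53; mL=-60/53, mR=20/53; mL+mR=-40/53 → advance -1; mR−mL=80/53 → turn +1·90°
n=5: pose=(-8,3,N); sL=10/37, sR=10/17; mL=-455/629, mR=5/37; mL+mR=-10/17 → advance -1; mR−mL=540/629 → turn +1·90°
n=6: pose=(-8,2,W); sL=40/153, sR=8/29; mL=-1804/4437, mR=20/153; mL+mR=-8/29 → advance -1; mR−mL=2384/4437 → turn +1·90°

0 40/53 40/53 -60/53 20/53 -7 3 E
1 10/37 10/17 -455/629 5/37 -8 3 N
2 40/153 8/29 -1804/4437 20/153 -8 2 W
3 20/29 4/13 -246/377 10/29 -7 2 S
4 40/53 40/53 -60/53 20/53 -7 3 E
5 10/37 10/17 -455/629 5/37 -8 3 N
6 40/153 8/29 -1804/4437 20/153 -8 2 W
final -7 2 S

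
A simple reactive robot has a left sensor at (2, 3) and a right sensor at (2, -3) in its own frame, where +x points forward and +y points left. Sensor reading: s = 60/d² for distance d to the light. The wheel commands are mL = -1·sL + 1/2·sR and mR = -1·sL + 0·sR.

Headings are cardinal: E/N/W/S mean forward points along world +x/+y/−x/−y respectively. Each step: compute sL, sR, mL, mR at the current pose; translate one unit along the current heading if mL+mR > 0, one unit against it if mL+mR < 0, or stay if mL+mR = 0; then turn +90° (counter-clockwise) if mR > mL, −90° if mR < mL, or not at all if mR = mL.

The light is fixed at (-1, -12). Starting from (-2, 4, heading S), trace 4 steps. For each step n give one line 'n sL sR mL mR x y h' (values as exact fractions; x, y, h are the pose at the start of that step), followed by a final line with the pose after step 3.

0 3/10 15/53 -42/265 -3/10 -2 4 S
1 12/41 60/409 -3678/16769 -12/41 -2 5 W
2 6/37 6/37 -3/37 -6/37 -1 5 N
3 12/73 60/173 114/12629 -12/73 -1 4 E
final -2 4 S

n=0: pose=(-2,4,S); sL=3/10, sR=15/53; mL=-42/265, mR=-3/10; mL+mR=-243/530 → advance -1; mR−mL=-15/106 → turn -1·90°
n=1: pose=(-2,5,W); sL=12/41, sR=60/409; mL=-3678/16769, mR=-12/41; mL+mR=-8586/16769 → advance -1; mR−mL=-30/409 → turn -1·90°
n=2: pose=(-1,5,N); sL=6/37, sR=6/37; mL=-3/37, mR=-6/37; mL+mR=-9/37 → advance -1; mR−mL=-3/37 → turn -1·90°
n=3: pose=(-1,4,E); sL=12/73, sR=60/173; mL=114/12629, mR=-12/73; mL+mR=-1962/12629 → advance -1; mR−mL=-30/173 → turn -1·90°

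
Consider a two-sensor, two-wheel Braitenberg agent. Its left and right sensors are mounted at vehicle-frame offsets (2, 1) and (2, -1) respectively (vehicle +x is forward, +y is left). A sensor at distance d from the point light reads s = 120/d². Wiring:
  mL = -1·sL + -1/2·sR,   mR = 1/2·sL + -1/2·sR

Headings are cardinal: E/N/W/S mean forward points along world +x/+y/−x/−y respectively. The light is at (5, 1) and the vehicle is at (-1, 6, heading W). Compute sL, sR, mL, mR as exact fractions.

left sensor world pos  = (-3, 5); dL² = 80
right sensor world pos = (-3, 7); dR² = 100
sL = 120/80 = 3/2
sR = 120/100 = 6/5
mL = -1·sL + -1/2·sR = -21/10
mR = 1/2·sL + -1/2·sR = 3/20

3/2 6/5 -21/10 3/20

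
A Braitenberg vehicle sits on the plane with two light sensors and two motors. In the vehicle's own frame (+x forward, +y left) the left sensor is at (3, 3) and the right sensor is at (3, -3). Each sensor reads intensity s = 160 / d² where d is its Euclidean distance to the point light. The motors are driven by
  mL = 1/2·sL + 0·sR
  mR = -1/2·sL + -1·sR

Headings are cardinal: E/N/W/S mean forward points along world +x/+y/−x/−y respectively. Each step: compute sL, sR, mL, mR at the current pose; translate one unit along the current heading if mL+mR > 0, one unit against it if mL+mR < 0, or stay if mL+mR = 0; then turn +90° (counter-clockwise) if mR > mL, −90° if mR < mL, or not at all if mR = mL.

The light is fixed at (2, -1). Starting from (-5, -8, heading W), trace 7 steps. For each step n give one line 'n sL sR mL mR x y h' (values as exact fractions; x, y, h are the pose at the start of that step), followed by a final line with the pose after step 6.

0 4/5 40/29 2/5 -258/145 -5 -8 W
1 160/97 32/5 80/97 -3504/485 -4 -8 N
2 80/17 16/13 40/17 -792/221 -4 -9 E
3 160/137 160/221 80/137 -39600/30277 -5 -9 S
4 4/5 40/29 2/5 -258/145 -5 -8 W
5 160/97 32/5 80/97 -3504/485 -4 -8 N
6 80/17 16/13 40/17 -792/221 -4 -9 E
final -5 -9 S

n=0: pose=(-5,-8,W); sL=4/5, sR=40/29; mL=2/5, mR=-258/145; mL+mR=-40/29 → advance -1; mR−mL=-316/145 → turn -1·90°
n=1: pose=(-4,-8,N); sL=160/97, sR=32/5; mL=80/97, mR=-3504/485; mL+mR=-32/5 → advance -1; mR−mL=-3904/485 → turn -1·90°
n=2: pose=(-4,-9,E); sL=80/17, sR=16/13; mL=40/17, mR=-792/221; mL+mR=-16/13 → advance -1; mR−mL=-1312/221 → turn -1·90°
n=3: pose=(-5,-9,S); sL=160/137, sR=160/221; mL=80/137, mR=-39600/30277; mL+mR=-160/221 → advance -1; mR−mL=-57280/30277 → turn -1·90°
n=4: pose=(-5,-8,W); sL=4/5, sR=40/29; mL=2/5, mR=-258/145; mL+mR=-40/29 → advance -1; mR−mL=-316/145 → turn -1·90°
n=5: pose=(-4,-8,N); sL=160/97, sR=32/5; mL=80/97, mR=-3504/485; mL+mR=-32/5 → advance -1; mR−mL=-3904/485 → turn -1·90°
n=6: pose=(-4,-9,E); sL=80/17, sR=16/13; mL=40/17, mR=-792/221; mL+mR=-16/13 → advance -1; mR−mL=-1312/221 → turn -1·90°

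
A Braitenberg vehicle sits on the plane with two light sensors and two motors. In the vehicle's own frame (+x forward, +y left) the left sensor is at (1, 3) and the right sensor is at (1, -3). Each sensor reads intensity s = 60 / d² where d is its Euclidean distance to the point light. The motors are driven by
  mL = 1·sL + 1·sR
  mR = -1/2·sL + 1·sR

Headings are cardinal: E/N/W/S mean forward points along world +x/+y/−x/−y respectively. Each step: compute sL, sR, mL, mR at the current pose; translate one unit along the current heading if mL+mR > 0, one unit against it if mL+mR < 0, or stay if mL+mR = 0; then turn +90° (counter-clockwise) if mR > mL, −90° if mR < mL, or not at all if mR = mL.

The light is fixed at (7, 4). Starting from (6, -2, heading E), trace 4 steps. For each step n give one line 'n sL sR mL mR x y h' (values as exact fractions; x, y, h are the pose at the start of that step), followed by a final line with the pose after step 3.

0 20/3 20/27 200/27 -70/27 6 -2 E
1 30/29 30/29 60/29 15/29 7 -2 S
2 60/101 60/17 7080/1717 5550/1717 7 -3 W
3 15/13 3/2 69/26 12/13 6 -3 N
final 6 -2 E

n=0: pose=(6,-2,E); sL=20/3, sR=20/27; mL=200/27, mR=-70/27; mL+mR=130/27 → advance +1; mR−mL=-10 → turn -1·90°
n=1: pose=(7,-2,S); sL=30/29, sR=30/29; mL=60/29, mR=15/29; mL+mR=75/29 → advance +1; mR−mL=-45/29 → turn -1·90°
n=2: pose=(7,-3,W); sL=60/101, sR=60/17; mL=7080/1717, mR=5550/1717; mL+mR=12630/1717 → advance +1; mR−mL=-90/101 → turn -1·90°
n=3: pose=(6,-3,N); sL=15/13, sR=3/2; mL=69/26, mR=12/13; mL+mR=93/26 → advance +1; mR−mL=-45/26 → turn -1·90°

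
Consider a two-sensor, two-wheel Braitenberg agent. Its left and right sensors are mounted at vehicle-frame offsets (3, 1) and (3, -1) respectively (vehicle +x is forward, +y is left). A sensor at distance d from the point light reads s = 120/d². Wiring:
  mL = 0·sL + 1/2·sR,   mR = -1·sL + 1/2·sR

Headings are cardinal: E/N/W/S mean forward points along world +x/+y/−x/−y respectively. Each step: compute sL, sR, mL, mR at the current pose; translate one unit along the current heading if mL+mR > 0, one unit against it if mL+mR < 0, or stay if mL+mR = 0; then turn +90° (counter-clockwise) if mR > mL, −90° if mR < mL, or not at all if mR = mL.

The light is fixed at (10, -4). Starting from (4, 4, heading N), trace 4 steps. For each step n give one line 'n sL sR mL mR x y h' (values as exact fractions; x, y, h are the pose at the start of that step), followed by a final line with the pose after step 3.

0 12/17 60/73 30/73 -366/1241 4 4 N
1 120/109 120/73 60/73 -2220/7957 4 5 E
2 30/13 5/3 5/6 -115/78 5 5 S
3 24/29 24/37 12/37 -540/1073 5 6 W
final 6 6 N

n=0: pose=(4,4,N); sL=12/17, sR=60/73; mL=30/73, mR=-366/1241; mL+mR=144/1241 → advance +1; mR−mL=-12/17 → turn -1·90°
n=1: pose=(4,5,E); sL=120/109, sR=120/73; mL=60/73, mR=-2220/7957; mL+mR=4320/7957 → advance +1; mR−mL=-120/109 → turn -1·90°
n=2: pose=(5,5,S); sL=30/13, sR=5/3; mL=5/6, mR=-115/78; mL+mR=-25/39 → advance -1; mR−mL=-30/13 → turn -1·90°
n=3: pose=(5,6,W); sL=24/29, sR=24/37; mL=12/37, mR=-540/1073; mL+mR=-192/1073 → advance -1; mR−mL=-24/29 → turn -1·90°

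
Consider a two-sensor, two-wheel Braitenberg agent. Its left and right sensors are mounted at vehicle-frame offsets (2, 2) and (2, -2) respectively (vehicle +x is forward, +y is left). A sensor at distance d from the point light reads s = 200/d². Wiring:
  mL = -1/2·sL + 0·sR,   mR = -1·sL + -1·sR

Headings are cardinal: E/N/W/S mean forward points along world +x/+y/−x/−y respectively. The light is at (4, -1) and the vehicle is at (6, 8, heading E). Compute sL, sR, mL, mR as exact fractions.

left sensor world pos  = (8, 10); dL² = 137
right sensor world pos = (8, 6); dR² = 65
sL = 200/137 = 200/137
sR = 200/65 = 40/13
mL = -1/2·sL + 0·sR = -100/137
mR = -1·sL + -1·sR = -8080/1781

200/137 40/13 -100/137 -8080/1781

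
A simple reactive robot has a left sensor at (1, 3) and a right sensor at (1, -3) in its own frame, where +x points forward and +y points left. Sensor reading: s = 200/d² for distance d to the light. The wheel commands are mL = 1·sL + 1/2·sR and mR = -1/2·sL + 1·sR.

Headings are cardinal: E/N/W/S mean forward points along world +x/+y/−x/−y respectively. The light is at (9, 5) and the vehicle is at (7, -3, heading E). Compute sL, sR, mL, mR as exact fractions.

100/13 100/61 6750/793 -1750/793

left sensor world pos  = (8, 0); dL² = 26
right sensor world pos = (8, -6); dR² = 122
sL = 200/26 = 100/13
sR = 200/122 = 100/61
mL = 1·sL + 1/2·sR = 6750/793
mR = -1/2·sL + 1·sR = -1750/793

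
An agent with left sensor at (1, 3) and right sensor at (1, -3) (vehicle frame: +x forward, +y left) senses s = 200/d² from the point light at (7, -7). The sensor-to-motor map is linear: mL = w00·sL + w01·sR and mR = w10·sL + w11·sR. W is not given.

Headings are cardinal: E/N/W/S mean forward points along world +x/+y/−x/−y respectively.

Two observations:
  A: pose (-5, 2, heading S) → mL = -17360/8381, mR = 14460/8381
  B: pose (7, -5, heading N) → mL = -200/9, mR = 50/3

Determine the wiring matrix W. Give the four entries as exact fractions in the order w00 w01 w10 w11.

obs A: pose=(-5,2,S) → sL=40/29, sR=200/289, mL=-17360/8381, mR=14460/8381
obs B: pose=(7,-5,N) → sL=100/9, sR=100/9, mL=-200/9, mR=50/3
sensor matrix S = [[40/29, 200/289], [100/9, 100/9]]; det S = 64000/8381
solve [mL_A; mL_B] = S·[w00; w01] and [mR_A; mR_B] = S·[w10; w11]:
  w00 = -1, w01 = -1, w10 = 1, w11 = 1/2

-1 -1 1 1/2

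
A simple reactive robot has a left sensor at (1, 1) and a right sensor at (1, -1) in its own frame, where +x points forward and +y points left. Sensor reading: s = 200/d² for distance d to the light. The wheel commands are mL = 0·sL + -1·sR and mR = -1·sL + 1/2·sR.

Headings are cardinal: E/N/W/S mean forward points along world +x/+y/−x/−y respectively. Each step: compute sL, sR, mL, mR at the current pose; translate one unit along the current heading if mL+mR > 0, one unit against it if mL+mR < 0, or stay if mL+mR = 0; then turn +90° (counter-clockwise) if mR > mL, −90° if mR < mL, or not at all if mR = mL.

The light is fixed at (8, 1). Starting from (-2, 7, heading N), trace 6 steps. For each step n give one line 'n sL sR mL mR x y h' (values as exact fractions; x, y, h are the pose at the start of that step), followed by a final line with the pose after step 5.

0 20/17 20/13 -20/13 -90/221 -2 7 N
1 200/137 200/157 -200/157 -17700/21509 -2 6 W
2 5/2 50/29 -50/29 -95/58 -1 6 S
3 200/113 200/89 -200/89 -6500/10057 -1 7 E
4 20/17 20/13 -20/13 -90/221 -2 7 N
5 200/137 200/157 -200/157 -17700/21509 -2 6 W
final -1 6 S

n=0: pose=(-2,7,N); sL=20/17, sR=20/13; mL=-20/13, mR=-90/221; mL+mR=-430/221 → advance -1; mR−mL=250/221 → turn +1·90°
n=1: pose=(-2,6,W); sL=200/137, sR=200/157; mL=-200/157, mR=-17700/21509; mL+mR=-45100/21509 → advance -1; mR−mL=9700/21509 → turn +1·90°
n=2: pose=(-1,6,S); sL=5/2, sR=50/29; mL=-50/29, mR=-95/58; mL+mR=-195/58 → advance -1; mR−mL=5/58 → turn +1·90°
n=3: pose=(-1,7,E); sL=200/113, sR=200/89; mL=-200/89, mR=-6500/10057; mL+mR=-29100/10057 → advance -1; mR−mL=16100/10057 → turn +1·90°
n=4: pose=(-2,7,N); sL=20/17, sR=20/13; mL=-20/13, mR=-90/221; mL+mR=-430/221 → advance -1; mR−mL=250/221 → turn +1·90°
n=5: pose=(-2,6,W); sL=200/137, sR=200/157; mL=-200/157, mR=-17700/21509; mL+mR=-45100/21509 → advance -1; mR−mL=9700/21509 → turn +1·90°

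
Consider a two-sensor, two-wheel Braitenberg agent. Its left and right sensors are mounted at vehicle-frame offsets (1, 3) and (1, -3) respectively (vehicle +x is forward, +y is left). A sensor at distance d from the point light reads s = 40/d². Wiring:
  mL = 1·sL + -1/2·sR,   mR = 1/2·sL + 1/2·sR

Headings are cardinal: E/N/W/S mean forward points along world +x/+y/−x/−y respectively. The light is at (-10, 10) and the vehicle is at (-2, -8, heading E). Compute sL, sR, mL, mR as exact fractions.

20/153 20/261 410/4437 460/4437

left sensor world pos  = (-1, -5); dL² = 306
right sensor world pos = (-1, -11); dR² = 522
sL = 40/306 = 20/153
sR = 40/522 = 20/261
mL = 1·sL + -1/2·sR = 410/4437
mR = 1/2·sL + 1/2·sR = 460/4437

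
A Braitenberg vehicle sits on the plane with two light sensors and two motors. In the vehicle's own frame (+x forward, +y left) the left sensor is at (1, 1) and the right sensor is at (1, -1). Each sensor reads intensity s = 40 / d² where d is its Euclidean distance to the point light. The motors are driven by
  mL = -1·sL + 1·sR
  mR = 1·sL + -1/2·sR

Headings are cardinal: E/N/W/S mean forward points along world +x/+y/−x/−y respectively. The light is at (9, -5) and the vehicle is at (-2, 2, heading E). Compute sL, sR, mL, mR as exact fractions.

left sensor world pos  = (-1, 3); dL² = 164
right sensor world pos = (-1, 1); dR² = 136
sL = 40/164 = 10/41
sR = 40/136 = 5/17
mL = -1·sL + 1·sR = 35/697
mR = 1·sL + -1/2·sR = 135/1394

10/41 5/17 35/697 135/1394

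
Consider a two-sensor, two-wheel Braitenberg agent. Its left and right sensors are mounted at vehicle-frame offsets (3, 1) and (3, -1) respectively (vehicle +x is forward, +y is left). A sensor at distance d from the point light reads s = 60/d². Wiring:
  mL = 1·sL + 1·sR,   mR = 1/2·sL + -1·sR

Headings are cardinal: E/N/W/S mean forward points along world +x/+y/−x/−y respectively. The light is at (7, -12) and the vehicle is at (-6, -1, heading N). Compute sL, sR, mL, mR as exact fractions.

left sensor world pos  = (-7, 2); dL² = 392
right sensor world pos = (-5, 2); dR² = 340
sL = 60/392 = 15/98
sR = 60/340 = 3/17
mL = 1·sL + 1·sR = 549/1666
mR = 1/2·sL + -1·sR = -333/3332

15/98 3/17 549/1666 -333/3332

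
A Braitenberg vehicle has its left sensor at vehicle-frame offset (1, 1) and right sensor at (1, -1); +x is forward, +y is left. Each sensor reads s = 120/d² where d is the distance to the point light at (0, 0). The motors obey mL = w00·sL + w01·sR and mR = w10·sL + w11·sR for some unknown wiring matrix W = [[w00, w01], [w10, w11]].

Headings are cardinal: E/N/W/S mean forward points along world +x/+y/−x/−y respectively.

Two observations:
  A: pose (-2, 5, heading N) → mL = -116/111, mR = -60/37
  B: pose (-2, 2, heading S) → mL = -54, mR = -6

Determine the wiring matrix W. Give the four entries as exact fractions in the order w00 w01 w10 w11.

obs A: pose=(-2,5,N) → sL=8/3, sR=120/37, mL=-116/111, mR=-60/37
obs B: pose=(-2,2,S) → sL=60, sR=12, mL=-54, mR=-6
sensor matrix S = [[8/3, 120/37], [60, 12]]; det S = -6016/37
solve [mL_A; mL_B] = S·[w00; w01] and [mR_A; mR_B] = S·[w10; w11]:
  w00 = -1, w01 = 1/2, w10 = 0, w11 = -1/2

-1 1/2 0 -1/2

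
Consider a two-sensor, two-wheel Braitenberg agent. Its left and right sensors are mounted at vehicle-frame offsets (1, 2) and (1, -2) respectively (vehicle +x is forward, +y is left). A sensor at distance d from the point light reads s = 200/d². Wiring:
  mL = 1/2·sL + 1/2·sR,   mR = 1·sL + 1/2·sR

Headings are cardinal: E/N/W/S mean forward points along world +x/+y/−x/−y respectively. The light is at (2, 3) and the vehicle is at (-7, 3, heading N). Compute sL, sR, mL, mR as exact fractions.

100/61 4 172/61 222/61

left sensor world pos  = (-9, 4); dL² = 122
right sensor world pos = (-5, 4); dR² = 50
sL = 200/122 = 100/61
sR = 200/50 = 4
mL = 1/2·sL + 1/2·sR = 172/61
mR = 1·sL + 1/2·sR = 222/61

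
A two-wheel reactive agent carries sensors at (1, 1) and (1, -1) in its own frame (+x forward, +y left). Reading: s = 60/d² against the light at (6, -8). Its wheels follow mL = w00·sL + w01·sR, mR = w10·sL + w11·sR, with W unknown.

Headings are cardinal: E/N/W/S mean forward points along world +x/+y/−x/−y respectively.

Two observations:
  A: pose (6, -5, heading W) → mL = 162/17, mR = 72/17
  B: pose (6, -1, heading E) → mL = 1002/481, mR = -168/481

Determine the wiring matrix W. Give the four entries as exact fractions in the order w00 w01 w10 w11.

obs A: pose=(6,-5,W) → sL=12, sR=60/17, mL=162/17, mR=72/17
obs B: pose=(6,-1,E) → sL=12/13, sR=60/37, mL=1002/481, mR=-168/481
sensor matrix S = [[12, 60/17], [12/13, 60/37]]; det S = 132480/8177
solve [mL_A; mL_B] = S·[w00; w01] and [mR_A; mR_B] = S·[w10; w11]:
  w00 = 1/2, w01 = 1, w10 = 1/2, w11 = -1/2

1/2 1 1/2 -1/2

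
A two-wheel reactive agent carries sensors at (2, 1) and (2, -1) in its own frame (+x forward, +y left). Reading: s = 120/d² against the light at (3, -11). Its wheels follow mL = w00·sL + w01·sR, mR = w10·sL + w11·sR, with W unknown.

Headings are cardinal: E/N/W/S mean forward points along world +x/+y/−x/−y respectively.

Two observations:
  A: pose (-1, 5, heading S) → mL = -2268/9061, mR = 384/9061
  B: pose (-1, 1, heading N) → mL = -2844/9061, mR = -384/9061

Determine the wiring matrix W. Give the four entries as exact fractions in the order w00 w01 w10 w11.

1/2 -1 1 -1

obs A: pose=(-1,5,S) → sL=24/41, sR=120/221, mL=-2268/9061, mR=384/9061
obs B: pose=(-1,1,N) → sL=120/221, sR=24/41, mL=-2844/9061, mR=-384/9061
sensor matrix S = [[24/41, 120/221], [120/221, 24/41]]; det S = 3926016/82101721
solve [mL_A; mL_B] = S·[w00; w01] and [mR_A; mR_B] = S·[w10; w11]:
  w00 = 1/2, w01 = -1, w10 = 1, w11 = -1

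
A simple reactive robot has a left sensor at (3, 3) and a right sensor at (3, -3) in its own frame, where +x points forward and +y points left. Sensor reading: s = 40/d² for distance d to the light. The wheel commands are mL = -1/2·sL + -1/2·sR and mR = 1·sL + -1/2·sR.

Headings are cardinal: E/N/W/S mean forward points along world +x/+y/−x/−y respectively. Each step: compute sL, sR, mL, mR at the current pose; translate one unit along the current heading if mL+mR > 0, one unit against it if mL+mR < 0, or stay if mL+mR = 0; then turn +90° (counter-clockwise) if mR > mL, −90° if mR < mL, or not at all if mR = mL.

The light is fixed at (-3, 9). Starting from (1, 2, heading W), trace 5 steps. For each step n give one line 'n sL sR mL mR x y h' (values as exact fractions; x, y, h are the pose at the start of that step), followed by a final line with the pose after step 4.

n=0: pose=(1,2,W); sL=40/101, sR=40/17; mL=-2360/1717, mR=-1340/1717; mL+mR=-3700/1717 → advance -1; mR−mL=60/101 → turn +1·90°
n=1: pose=(2,2,S); sL=10/41, sR=5/13; mL=-335/1066, mR=55/1066; mL+mR=-140/533 → advance -1; mR−mL=15/41 → turn +1·90°
n=2: pose=(2,3,E); sL=40/73, sR=8/29; mL=-872/2117, mR=868/2117; mL+mR=-4/2117 → advance -1; mR−mL=60/73 → turn +1·90°
n=3: pose=(1,3,N); sL=4, sR=20/29; mL=-68/29, mR=106/29; mL+mR=38/29 → advance +1; mR−mL=6 → turn +1·90°
n=4: pose=(1,4,W); sL=8/13, sR=8; mL=-56/13, mR=-44/13; mL+mR=-100/13 → advance -1; mR−mL=12/13 → turn +1·90°

0 40/101 40/17 -2360/1717 -1340/1717 1 2 W
1 10/41 5/13 -335/1066 55/1066 2 2 S
2 40/73 8/29 -872/2117 868/2117 2 3 E
3 4 20/29 -68/29 106/29 1 3 N
4 8/13 8 -56/13 -44/13 1 4 W
final 2 4 S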